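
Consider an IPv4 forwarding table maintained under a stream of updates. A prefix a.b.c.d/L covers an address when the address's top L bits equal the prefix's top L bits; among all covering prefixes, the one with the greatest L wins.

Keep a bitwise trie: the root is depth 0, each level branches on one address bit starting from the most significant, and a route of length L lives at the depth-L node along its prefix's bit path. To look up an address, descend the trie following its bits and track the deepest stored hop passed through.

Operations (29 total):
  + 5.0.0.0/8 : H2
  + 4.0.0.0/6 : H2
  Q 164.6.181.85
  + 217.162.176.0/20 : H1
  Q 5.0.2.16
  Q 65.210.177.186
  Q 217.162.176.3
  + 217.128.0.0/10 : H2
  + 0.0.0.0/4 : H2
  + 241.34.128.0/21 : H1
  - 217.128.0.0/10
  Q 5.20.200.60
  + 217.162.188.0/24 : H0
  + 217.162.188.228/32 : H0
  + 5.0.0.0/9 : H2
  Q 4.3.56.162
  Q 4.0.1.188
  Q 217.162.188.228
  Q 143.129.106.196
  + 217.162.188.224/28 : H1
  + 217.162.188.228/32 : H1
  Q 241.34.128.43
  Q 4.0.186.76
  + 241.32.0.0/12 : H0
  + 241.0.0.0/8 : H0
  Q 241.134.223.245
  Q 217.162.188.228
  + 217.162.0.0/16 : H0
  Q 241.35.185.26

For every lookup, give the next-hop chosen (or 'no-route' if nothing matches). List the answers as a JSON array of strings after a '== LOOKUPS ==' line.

Process each operation:
  + 5.0.0.0/8 (H2) depth=8
  + 4.0.0.0/6 (H2) depth=6
  ? 164.6.181.85  path d0:-  best=no-route
  + 217.162.176.0/20 (H1) depth=20
  ? 5.0.2.16  path d0:-→d1:-→d2:-→d3:-→d4:-→d5:-→d6:H2→d7:-→d8:H2  best=H2
  ? 65.210.177.186  path d0:-→d1:-  best=no-route
  ? 217.162.176.3  path d0:-→d1:-→d2:-→d3:-→d4:-→d5:-→d6:-→d7:-→d8:-→d9:-→d10:-→d11:-→d12:-→d13:-→d14:-→d15:-→d16:-→d17:-→d18:-→d19:-→d20:H1  best=H1
  + 217.128.0.0/10 (H2) depth=10
  + 0.0.0.0/4 (H2) depth=4
  + 241.34.128.0/21 (H1) depth=21
  del 217.128.0.0/10 (clear depth 10)
  ? 5.20.200.60  path d0:-→d1:-→d2:-→d3:-→d4:H2→d5:-→d6:H2→d7:-→d8:H2  best=H2
  + 217.162.188.0/24 (H0) depth=24
  + 217.162.188.228/32 (H0) depth=32
  + 5.0.0.0/9 (H2) depth=9
  ? 4.3.56.162  path d0:-→d1:-→d2:-→d3:-→d4:H2→d5:-→d6:H2→d7:-  best=H2
  ? 4.0.1.188  path d0:-→d1:-→d2:-→d3:-→d4:H2→d5:-→d6:H2→d7:-  best=H2
  ? 217.162.188.228  path d0:-→d1:-→d2:-→d3:-→d4:-→d5:-→d6:-→d7:-→d8:-→d9:-→d10:-→d11:-→d12:-→d13:-→d14:-→d15:-→d16:-→d17:-→d18:-→d19:-→d20:H1→d21:-→d22:-→d23:-→d24:H0→d25:-→d26:-→d27:-→d28:-→d29:-→d30:-→d31:-→d32:H0  best=H0
  ? 143.129.106.196  path d0:-→d1:-  best=no-route
  + 217.162.188.224/28 (H1) depth=28
  + 217.162.188.228/32 (H1) depth=32
  ? 241.34.128.43  path d0:-→d1:-→d2:-→d3:-→d4:-→d5:-→d6:-→d7:-→d8:-→d9:-→d10:-→d11:-→d12:-→d13:-→d14:-→d15:-→d16:-→d17:-→d18:-→d19:-→d20:-→d21:H1  best=H1
  ? 4.0.186.76  path d0:-→d1:-→d2:-→d3:-→d4:H2→d5:-→d6:H2→d7:-  best=H2
  + 241.32.0.0/12 (H0) depth=12
  + 241.0.0.0/8 (H0) depth=8
  ? 241.134.223.245  path d0:-→d1:-→d2:-→d3:-→d4:-→d5:-→d6:-→d7:-→d8:H0  best=H0
  ? 217.162.188.228  path d0:-→d1:-→d2:-→d3:-→d4:-→d5:-→d6:-→d7:-→d8:-→d9:-→d10:-→d11:-→d12:-→d13:-→d14:-→d15:-→d16:-→d17:-→d18:-→d19:-→d20:H1→d21:-→d22:-→d23:-→d24:H0→d25:-→d26:-→d27:-→d28:H1→d29:-→d30:-→d31:-→d32:H1  best=H1
  + 217.162.0.0/16 (H0) depth=16
  ? 241.35.185.26  path d0:-→d1:-→d2:-→d3:-→d4:-→d5:-→d6:-→d7:-→d8:H0→d9:-→d10:-→d11:-→d12:H0→d13:-→d14:-→d15:-  best=H0

== LOOKUPS ==
["no-route","H2","no-route","H1","H2","H2","H2","H0","no-route","H1","H2","H0","H1","H0"]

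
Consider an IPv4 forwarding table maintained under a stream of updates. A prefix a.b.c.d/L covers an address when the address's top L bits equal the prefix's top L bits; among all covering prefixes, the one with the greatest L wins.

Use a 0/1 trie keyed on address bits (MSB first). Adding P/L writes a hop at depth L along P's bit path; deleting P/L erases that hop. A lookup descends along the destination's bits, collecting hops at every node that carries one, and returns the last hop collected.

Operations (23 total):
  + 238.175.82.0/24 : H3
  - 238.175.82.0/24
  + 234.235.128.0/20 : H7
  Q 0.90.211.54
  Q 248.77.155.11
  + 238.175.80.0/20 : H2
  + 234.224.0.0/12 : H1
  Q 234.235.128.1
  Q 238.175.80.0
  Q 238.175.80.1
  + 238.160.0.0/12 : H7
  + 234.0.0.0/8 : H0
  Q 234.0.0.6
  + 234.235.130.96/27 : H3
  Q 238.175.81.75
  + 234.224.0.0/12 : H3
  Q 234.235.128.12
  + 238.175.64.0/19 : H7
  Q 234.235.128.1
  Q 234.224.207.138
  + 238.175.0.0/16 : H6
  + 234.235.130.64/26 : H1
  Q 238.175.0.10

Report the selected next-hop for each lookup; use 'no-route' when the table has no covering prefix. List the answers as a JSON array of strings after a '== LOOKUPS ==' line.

Apply in order:
  add 238.175.82.0/24 -> H3 at depth 24
  del 238.175.82.0/24 (clear depth 24)
  add 234.235.128.0/20 -> H7 at depth 20
  ? 0.90.211.54  path d0:-  best=no-route
  ? 248.77.155.11  path d0:-→d1:-→d2:-→d3:-  best=no-route
  add 238.175.80.0/20 -> H2 at depth 20
  add 234.224.0.0/12 -> H1 at depth 12
  ? 234.235.128.1  path d0:-→d1:-→d2:-→d3:-→d4:-→d5:-→d6:-→d7:-→d8:-→d9:-→d10:-→d11:-→d12:H1→d13:-→d14:-→d15:-→d16:-→d17:-→d18:-→d19:-→d20:H7  best=H7
  ? 238.175.80.0  path d0:-→d1:-→d2:-→d3:-→d4:-→d5:-→d6:-→d7:-→d8:-→d9:-→d10:-→d11:-→d12:-→d13:-→d14:-→d15:-→d16:-→d17:-→d18:-→d19:-→d20:H2→d21:-→d22:-  best=H2
  ? 238.175.80.1  path d0:-→d1:-→d2:-→d3:-→d4:-→d5:-→d6:-→d7:-→d8:-→d9:-→d10:-→d11:-→d12:-→d13:-→d14:-→d15:-→d16:-→d17:-→d18:-→d19:-→d20:H2→d21:-→d22:-  best=H2
  add 238.160.0.0/12 -> H7 at depth 12
  add 234.0.0.0/8 -> H0 at depth 8
  ? 234.0.0.6  path d0:-→d1:-→d2:-→d3:-→d4:-→d5:-→d6:-→d7:-→d8:H0  best=H0
  add 234.235.130.96/27 -> H3 at depth 27
  ? 238.175.81.75  path d0:-→d1:-→d2:-→d3:-→d4:-→d5:-→d6:-→d7:-→d8:-→d9:-→d10:-→d11:-→d12:H7→d13:-→d14:-→d15:-→d16:-→d17:-→d18:-→d19:-→d20:H2→d21:-→d22:-  best=H2
  add 234.224.0.0/12 -> H3 at depth 12
  ? 234.235.128.12  path d0:-→d1:-→d2:-→d3:-→d4:-→d5:-→d6:-→d7:-→d8:H0→d9:-→d10:-→d11:-→d12:H3→d13:-→d14:-→d15:-→d16:-→d17:-→d18:-→d19:-→d20:H7→d21:-→d22:-  best=H7
  add 238.175.64.0/19 -> H7 at depth 19
  ? 234.235.128.1  path d0:-→d1:-→d2:-→d3:-→d4:-→d5:-→d6:-→d7:-→d8:H0→d9:-→d10:-→d11:-→d12:H3→d13:-→d14:-→d15:-→d16:-→d17:-→d18:-→d19:-→d20:H7→d21:-→d22:-  best=H7
  ? 234.224.207.138  path d0:-→d1:-→d2:-→d3:-→d4:-→d5:-→d6:-→d7:-→d8:H0→d9:-→d10:-→d11:-→d12:H3  best=H3
  add 238.175.0.0/16 -> H6 at depth 16
  add 234.235.130.64/26 -> H1 at depth 26
  ? 238.175.0.10  path d0:-→d1:-→d2:-→d3:-→d4:-→d5:-→d6:-→d7:-→d8:-→d9:-→d10:-→d11:-→d12:H7→d13:-→d14:-→d15:-→d16:H6→d17:-  best=H6

== LOOKUPS ==
["no-route","no-route","H7","H2","H2","H0","H2","H7","H7","H3","H6"]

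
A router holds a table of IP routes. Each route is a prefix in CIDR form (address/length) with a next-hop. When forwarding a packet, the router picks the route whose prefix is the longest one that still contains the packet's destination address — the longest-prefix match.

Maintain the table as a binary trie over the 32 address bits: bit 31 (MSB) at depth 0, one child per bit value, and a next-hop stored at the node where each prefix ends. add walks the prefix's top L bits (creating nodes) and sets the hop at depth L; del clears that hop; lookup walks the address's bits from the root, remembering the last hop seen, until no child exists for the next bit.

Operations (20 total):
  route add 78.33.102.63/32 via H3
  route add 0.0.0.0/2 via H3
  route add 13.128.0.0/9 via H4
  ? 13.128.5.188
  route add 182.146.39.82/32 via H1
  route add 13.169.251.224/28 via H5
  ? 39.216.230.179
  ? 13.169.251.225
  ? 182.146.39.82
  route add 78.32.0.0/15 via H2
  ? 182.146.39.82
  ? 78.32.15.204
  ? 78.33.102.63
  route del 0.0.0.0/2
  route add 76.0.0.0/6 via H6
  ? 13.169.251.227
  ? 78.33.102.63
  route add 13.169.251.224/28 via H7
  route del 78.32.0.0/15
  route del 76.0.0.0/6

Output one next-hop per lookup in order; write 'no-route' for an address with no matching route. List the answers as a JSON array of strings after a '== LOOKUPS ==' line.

Trace:
  + 78.33.102.63/32 (H3) depth=32
  + 0.0.0.0/2 (H3) depth=2
  + 13.128.0.0/9 (H4) depth=9
  ? 13.128.5.188  path d0:-→d1:-→d2:H3→d3:-→d4:-→d5:-→d6:-→d7:-→d8:-→d9:H4  best=H4
  + 182.146.39.82/32 (H1) depth=32
  + 13.169.251.224/28 (H5) depth=28
  ? 39.216.230.179  path d0:-→d1:-→d2:H3  best=H3
  ? 13.169.251.225  path d0:-→d1:-→d2:H3→d3:-→d4:-→d5:-→d6:-→d7:-→d8:-→d9:H4→d10:-→d11:-→d12:-→d13:-→d14:-→d15:-→d16:-→d17:-→d18:-→d19:-→d20:-→d21:-→d22:-→d23:-→d24:-→d25:-→d26:-→d27:-→d28:H5  best=H5
  ? 182.146.39.82  path d0:-→d1:-→d2:-→d3:-→d4:-→d5:-→d6:-→d7:-→d8:-→d9:-→d10:-→d11:-→d12:-→d13:-→d14:-→d15:-→d16:-→d17:-→d18:-→d19:-→d20:-→d21:-→d22:-→d23:-→d24:-→d25:-→d26:-→d27:-→d28:-→d29:-→d30:-→d31:-→d32:H1  best=H1
  + 78.32.0.0/15 (H2) depth=15
  ? 182.146.39.82  path d0:-→d1:-→d2:-→d3:-→d4:-→d5:-→d6:-→d7:-→d8:-→d9:-→d10:-→d11:-→d12:-→d13:-→d14:-→d15:-→d16:-→d17:-→d18:-→d19:-→d20:-→d21:-→d22:-→d23:-→d24:-→d25:-→d26:-→d27:-→d28:-→d29:-→d30:-→d31:-→d32:H1  best=H1
  ? 78.32.15.204  path d0:-→d1:-→d2:-→d3:-→d4:-→d5:-→d6:-→d7:-→d8:-→d9:-→d10:-→d11:-→d12:-→d13:-→d14:-→d15:H2  best=H2
  ? 78.33.102.63  path d0:-→d1:-→d2:-→d3:-→d4:-→d5:-→d6:-→d7:-→d8:-→d9:-→d10:-→d11:-→d12:-→d13:-→d14:-→d15:H2→d16:-→d17:-→d18:-→d19:-→d20:-→d21:-→d22:-→d23:-→d24:-→d25:-→d26:-→d27:-→d28:-→d29:-→d30:-→d31:-→d32:H3  best=H3
  - 0.0.0.0/2 clear@2
  + 76.0.0.0/6 (H6) depth=6
  ? 13.169.251.227  path d0:-→d1:-→d2:-→d3:-→d4:-→d5:-→d6:-→d7:-→d8:-→d9:H4→d10:-→d11:-→d12:-→d13:-→d14:-→d15:-→d16:-→d17:-→d18:-→d19:-→d20:-→d21:-→d22:-→d23:-→d24:-→d25:-→d26:-→d27:-→d28:H5  best=H5
  ? 78.33.102.63  path d0:-→d1:-→d2:-→d3:-→d4:-→d5:-→d6:H6→d7:-→d8:-→d9:-→d10:-→d11:-→d12:-→d13:-→d14:-→d15:H2→d16:-→d17:-→d18:-→d19:-→d20:-→d21:-→d22:-→d23:-→d24:-→d25:-→d26:-→d27:-→d28:-→d29:-→d30:-→d31:-→d32:H3  best=H3
  + 13.169.251.224/28 (H7) depth=28
  - 78.32.0.0/15 clear@15
  - 76.0.0.0/6 clear@6

== LOOKUPS ==
["H4","H3","H5","H1","H1","H2","H3","H5","H3"]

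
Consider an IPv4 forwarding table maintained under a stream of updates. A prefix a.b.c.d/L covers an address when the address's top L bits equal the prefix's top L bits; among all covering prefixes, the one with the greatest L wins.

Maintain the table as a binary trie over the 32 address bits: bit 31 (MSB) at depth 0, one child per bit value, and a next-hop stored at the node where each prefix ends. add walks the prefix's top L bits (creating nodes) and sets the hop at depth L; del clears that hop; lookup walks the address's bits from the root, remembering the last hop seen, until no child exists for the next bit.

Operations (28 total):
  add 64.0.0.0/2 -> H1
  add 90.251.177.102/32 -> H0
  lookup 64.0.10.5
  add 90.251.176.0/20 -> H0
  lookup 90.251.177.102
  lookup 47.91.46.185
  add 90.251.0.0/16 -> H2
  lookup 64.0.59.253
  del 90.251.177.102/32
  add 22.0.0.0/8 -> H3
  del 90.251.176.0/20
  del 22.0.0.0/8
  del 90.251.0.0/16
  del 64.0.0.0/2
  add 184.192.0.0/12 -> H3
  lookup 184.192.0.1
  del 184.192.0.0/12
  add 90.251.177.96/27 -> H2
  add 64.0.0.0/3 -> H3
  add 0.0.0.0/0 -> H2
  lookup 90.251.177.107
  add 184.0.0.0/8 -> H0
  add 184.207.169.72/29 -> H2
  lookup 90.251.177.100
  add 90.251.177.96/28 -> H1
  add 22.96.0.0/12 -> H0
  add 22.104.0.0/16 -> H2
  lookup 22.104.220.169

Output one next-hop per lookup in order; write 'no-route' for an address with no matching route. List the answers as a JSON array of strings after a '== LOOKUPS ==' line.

Apply in order:
  add 64.0.0.0/2 -> H1 at depth 2
  add 90.251.177.102/32 -> H0 at depth 32
  ? 64.0.10.5  path d0:-→d1:-→d2:H1→d3:-  best=H1
  add 90.251.176.0/20 -> H0 at depth 20
  ? 90.251.177.102  path d0:-→d1:-→d2:H1→d3:-→d4:-→d5:-→d6:-→d7:-→d8:-→d9:-→d10:-→d11:-→d12:-→d13:-→d14:-→d15:-→d16:-→d17:-→d18:-→d19:-→d20:H0→d21:-→d22:-→d23:-→d24:-→d25:-→d26:-→d27:-→d28:-→d29:-→d30:-→d31:-→d32:H0  best=H0
  ? 47.91.46.185  path d0:-→d1:-  best=no-route
  add 90.251.0.0/16 -> H2 at depth 16
  ? 64.0.59.253  path d0:-→d1:-→d2:H1→d3:-  best=H1
  - 90.251.177.102/32 clear@32
  add 22.0.0.0/8 -> H3 at depth 8
  - 90.251.176.0/20 clear@20
  - 22.0.0.0/8 clear@8
  - 90.251.0.0/16 clear@16
  - 64.0.0.0/2 clear@2
  add 184.192.0.0/12 -> H3 at depth 12
  ? 184.192.0.1  path d0:-→d1:-→d2:-→d3:-→d4:-→d5:-→d6:-→d7:-→d8:-→d9:-→d10:-→d11:-→d12:H3  best=H3
  - 184.192.0.0/12 clear@12
  add 90.251.177.96/27 -> H2 at depth 27
  add 64.0.0.0/3 -> H3 at depth 3
  add 0.0.0.0/0 -> H2 at depth 0
  ? 90.251.177.107  path d0:H2→d1:-→d2:-→d3:H3→d4:-→d5:-→d6:-→d7:-→d8:-→d9:-→d10:-→d11:-→d12:-→d13:-→d14:-→d15:-→d16:-→d17:-→d18:-→d19:-→d20:-→d21:-→d22:-→d23:-→d24:-→d25:-→d26:-→d27:H2→d28:-  best=H2
  add 184.0.0.0/8 -> H0 at depth 8
  add 184.207.169.72/29 -> H2 at depth 29
  ? 90.251.177.100  path d0:H2→d1:-→d2:-→d3:H3→d4:-→d5:-→d6:-→d7:-→d8:-→d9:-→d10:-→d11:-→d12:-→d13:-→d14:-→d15:-→d16:-→d17:-→d18:-→d19:-→d20:-→d21:-→d22:-→d23:-→d24:-→d25:-→d26:-→d27:H2→d28:-→d29:-→d30:-  best=H2
  add 90.251.177.96/28 -> H1 at depth 28
  add 22.96.0.0/12 -> H0 at depth 12
  add 22.104.0.0/16 -> H2 at depth 16
  ? 22.104.220.169  path d0:H2→d1:-→d2:-→d3:-→d4:-→d5:-→d6:-→d7:-→d8:-→d9:-→d10:-→d11:-→d12:H0→d13:-→d14:-→d15:-→d16:H2  best=H2

== LOOKUPS ==
["H1","H0","no-route","H1","H3","H2","H2","H2"]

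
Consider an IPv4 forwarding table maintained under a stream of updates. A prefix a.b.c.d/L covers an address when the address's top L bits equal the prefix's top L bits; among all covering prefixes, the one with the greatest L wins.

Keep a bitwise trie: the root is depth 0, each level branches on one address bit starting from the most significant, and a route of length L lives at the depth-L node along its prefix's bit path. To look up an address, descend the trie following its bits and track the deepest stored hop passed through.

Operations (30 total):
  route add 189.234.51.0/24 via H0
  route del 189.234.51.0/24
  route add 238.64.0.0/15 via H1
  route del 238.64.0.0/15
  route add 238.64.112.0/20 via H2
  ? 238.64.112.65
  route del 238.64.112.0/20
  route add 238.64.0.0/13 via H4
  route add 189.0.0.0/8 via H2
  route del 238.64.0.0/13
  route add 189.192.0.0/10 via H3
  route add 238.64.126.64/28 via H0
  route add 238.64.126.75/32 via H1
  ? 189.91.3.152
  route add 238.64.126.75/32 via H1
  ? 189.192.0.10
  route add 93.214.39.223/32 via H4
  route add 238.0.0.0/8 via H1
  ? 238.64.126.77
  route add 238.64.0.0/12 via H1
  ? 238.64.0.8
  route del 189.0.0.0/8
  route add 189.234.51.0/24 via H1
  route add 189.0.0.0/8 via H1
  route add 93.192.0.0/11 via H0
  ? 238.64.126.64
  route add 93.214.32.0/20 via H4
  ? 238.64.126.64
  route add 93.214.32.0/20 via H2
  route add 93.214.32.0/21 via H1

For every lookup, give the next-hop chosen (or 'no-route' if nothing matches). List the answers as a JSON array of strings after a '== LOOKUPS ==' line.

Apply in order:
  add 189.234.51.0/24 -> H0 at depth 24
  - 189.234.51.0/24 clear@24
  add 238.64.0.0/15 -> H1 at depth 15
  - 238.64.0.0/15 clear@15
  add 238.64.112.0/20 -> H2 at depth 20
  lookup 238.64.112.65: bits 11101110010000000111 walk d0:-→d1:-→d2:-→d3:-→d4:-→d5:-→d6:-→d7:-→d8:-→d9:-→d10:-→d11:-→d12:-→d13:-→d14:-→d15:-→d16:-→d17:-→d18:-→d19:-→d20:H2 -> H2
  - 238.64.112.0/20 clear@20
  add 238.64.0.0/13 -> H4 at depth 13
  add 189.0.0.0/8 -> H2 at depth 8
  - 238.64.0.0/13 clear@13
  add 189.192.0.0/10 -> H3 at depth 10
  add 238.64.126.64/28 -> H0 at depth 28
  add 238.64.126.75/32 -> H1 at depth 32
  lookup 189.91.3.152: bits 10111101 walk d0:-→d1:-→d2:-→d3:-→d4:-→d5:-→d6:-→d7:-→d8:H2 -> H2
  add 238.64.126.75/32 -> H1 at depth 32
  lookup 189.192.0.10: bits 1011110111 walk d0:-→d1:-→d2:-→d3:-→d4:-→d5:-→d6:-→d7:-→d8:H2→d9:-→d10:H3 -> H3
  add 93.214.39.223/32 -> H4 at depth 32
  add 238.0.0.0/8 -> H1 at depth 8
  lookup 238.64.126.77: bits 11101110010000000111111001001 walk d0:-→d1:-→d2:-→d3:-→d4:-→d5:-→d6:-→d7:-→d8:H1→d9:-→d10:-→d11:-→d12:-→d13:-→d14:-→d15:-→d16:-→d17:-→d18:-→d19:-→d20:-→d21:-→d22:-→d23:-→d24:-→d25:-→d26:-→d27:-→d28:H0→d29:- -> H0
  add 238.64.0.0/12 -> H1 at depth 12
  lookup 238.64.0.8: bits 11101110010000000 walk d0:-→d1:-→d2:-→d3:-→d4:-→d5:-→d6:-→d7:-→d8:H1→d9:-→d10:-→d11:-→d12:H1→d13:-→d14:-→d15:-→d16:-→d17:- -> H1
  - 189.0.0.0/8 clear@8
  add 189.234.51.0/24 -> H1 at depth 24
  add 189.0.0.0/8 -> H1 at depth 8
  add 93.192.0.0/11 -> H0 at depth 11
  lookup 238.64.126.64: bits 1110111001000000011111100100 walk d0:-→d1:-→d2:-→d3:-→d4:-→d5:-→d6:-→d7:-→d8:H1→d9:-→d10:-→d11:-→d12:H1→d13:-→d14:-→d15:-→d16:-→d17:-→d18:-→d19:-→d20:-→d21:-→d22:-→d23:-→d24:-→d25:-→d26:-→d27:-→d28:H0 -> H0
  add 93.214.32.0/20 -> H4 at depth 20
  lookup 238.64.126.64: bits 1110111001000000011111100100 walk d0:-→d1:-→d2:-→d3:-→d4:-→d5:-→d6:-→d7:-→d8:H1→d9:-→d10:-→d11:-→d12:H1→d13:-→d14:-→d15:-→d16:-→d17:-→d18:-→d19:-→d20:-→d21:-→d22:-→d23:-→d24:-→d25:-→d26:-→d27:-→d28:H0 -> H0
  add 93.214.32.0/20 -> H2 at depth 20
  add 93.214.32.0/21 -> H1 at depth 21

== LOOKUPS ==
["H2","H2","H3","H0","H1","H0","H0"]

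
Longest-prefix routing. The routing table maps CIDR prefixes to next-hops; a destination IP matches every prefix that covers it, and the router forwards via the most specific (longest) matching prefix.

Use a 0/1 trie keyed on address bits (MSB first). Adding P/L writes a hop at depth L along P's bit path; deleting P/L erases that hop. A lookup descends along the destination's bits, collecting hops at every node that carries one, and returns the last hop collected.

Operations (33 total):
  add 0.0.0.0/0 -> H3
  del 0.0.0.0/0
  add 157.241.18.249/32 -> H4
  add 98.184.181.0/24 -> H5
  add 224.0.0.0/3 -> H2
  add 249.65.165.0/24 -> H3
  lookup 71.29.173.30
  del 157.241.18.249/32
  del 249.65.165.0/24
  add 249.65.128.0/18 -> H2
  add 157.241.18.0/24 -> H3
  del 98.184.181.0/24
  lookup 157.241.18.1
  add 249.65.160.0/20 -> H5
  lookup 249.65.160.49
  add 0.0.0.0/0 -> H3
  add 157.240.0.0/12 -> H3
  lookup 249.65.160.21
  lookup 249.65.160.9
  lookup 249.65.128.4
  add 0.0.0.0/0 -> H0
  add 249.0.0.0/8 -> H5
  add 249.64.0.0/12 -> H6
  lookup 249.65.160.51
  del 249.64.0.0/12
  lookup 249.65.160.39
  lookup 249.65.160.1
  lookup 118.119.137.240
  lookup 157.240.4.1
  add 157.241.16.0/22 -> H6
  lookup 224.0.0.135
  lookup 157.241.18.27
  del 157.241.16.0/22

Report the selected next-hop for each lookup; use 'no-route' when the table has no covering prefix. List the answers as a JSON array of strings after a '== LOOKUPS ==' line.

Apply in order:
  + 0.0.0.0/0 (H3) depth=0
  - 0.0.0.0/0 clear@0
  + 157.241.18.249/32 (H4) depth=32
  + 98.184.181.0/24 (H5) depth=24
  + 224.0.0.0/3 (H2) depth=3
  + 249.65.165.0/24 (H3) depth=24
  lookup 71.29.173.30: bits 01 walk d0:-→d1:-→d2:- -> no-route
  - 157.241.18.249/32 clear@32
  - 249.65.165.0/24 clear@24
  + 249.65.128.0/18 (H2) depth=18
  + 157.241.18.0/24 (H3) depth=24
  - 98.184.181.0/24 clear@24
  lookup 157.241.18.1: bits 100111011111000100010010 walk d0:-→d1:-→d2:-→d3:-→d4:-→d5:-→d6:-→d7:-→d8:-→d9:-→d10:-→d11:-→d12:-→d13:-→d14:-→d15:-→d16:-→d17:-→d18:-→d19:-→d20:-→d21:-→d22:-→d23:-→d24:H3 -> H3
  + 249.65.160.0/20 (H5) depth=20
  lookup 249.65.160.49: bits 111110010100000110100 walk d0:-→d1:-→d2:-→d3:H2→d4:-→d5:-→d6:-→d7:-→d8:-→d9:-→d10:-→d11:-→d12:-→d13:-→d14:-→d15:-→d16:-→d17:-→d18:H2→d19:-→d20:H5→d21:- -> H5
  + 0.0.0.0/0 (H3) depth=0
  + 157.240.0.0/12 (H3) depth=12
  lookup 249.65.160.21: bits 111110010100000110100 walk d0:H3→d1:-→d2:-→d3:H2→d4:-→d5:-→d6:-→d7:-→d8:-→d9:-→d10:-→d11:-→d12:-→d13:-→d14:-→d15:-→d16:-→d17:-→d18:H2→d19:-→d20:H5→d21:- -> H5
  lookup 249.65.160.9: bits 111110010100000110100 walk d0:H3→d1:-→d2:-→d3:H2→d4:-→d5:-→d6:-→d7:-→d8:-→d9:-→d10:-→d11:-→d12:-→d13:-→d14:-→d15:-→d16:-→d17:-→d18:H2→d19:-→d20:H5→d21:- -> H5
  lookup 249.65.128.4: bits 111110010100000110 walk d0:H3→d1:-→d2:-→d3:H2→d4:-→d5:-→d6:-→d7:-→d8:-→d9:-→d10:-→d11:-→d12:-→d13:-→d14:-→d15:-→d16:-→d17:-→d18:H2 -> H2
  + 0.0.0.0/0 (H0) depth=0
  + 249.0.0.0/8 (H5) depth=8
  + 249.64.0.0/12 (H6) depth=12
  lookup 249.65.160.51: bits 111110010100000110100 walk d0:H0→d1:-→d2:-→d3:H2→d4:-→d5:-→d6:-→d7:-→d8:H5→d9:-→d10:-→d11:-→d12:H6→d13:-→d14:-→d15:-→d16:-→d17:-→d18:H2→d19:-→d20:H5→d21:- -> H5
  - 249.64.0.0/12 clear@12
  lookup 249.65.160.39: bits 111110010100000110100 walk d0:H0→d1:-→d2:-→d3:H2→d4:-→d5:-→d6:-→d7:-→d8:H5→d9:-→d10:-→d11:-→d12:-→d13:-→d14:-→d15:-→d16:-→d17:-→d18:H2→d19:-→d20:H5→d21:- -> H5
  lookup 249.65.160.1: bits 111110010100000110100 walk d0:H0→d1:-→d2:-→d3:H2→d4:-→d5:-→d6:-→d7:-→d8:H5→d9:-→d10:-→d11:-→d12:-→d13:-→d14:-→d15:-→d16:-→d17:-→d18:H2→d19:-→d20:H5→d21:- -> H5
  lookup 118.119.137.240: bits 011 walk d0:H0→d1:-→d2:-→d3:- -> H0
  lookup 157.240.4.1: bits 100111011111000 walk d0:H0→d1:-→d2:-→d3:-→d4:-→d5:-→d6:-→d7:-→d8:-→d9:-→d10:-→d11:-→d12:H3→d13:-→d14:-→d15:- -> H3
  + 157.241.16.0/22 (H6) depth=22
  lookup 224.0.0.135: bits 111 walk d0:H0→d1:-→d2:-→d3:H2 -> H2
  lookup 157.241.18.27: bits 100111011111000100010010 walk d0:H0→d1:-→d2:-→d3:-→d4:-→d5:-→d6:-→d7:-→d8:-→d9:-→d10:-→d11:-→d12:H3→d13:-→d14:-→d15:-→d16:-→d17:-→d18:-→d19:-→d20:-→d21:-→d22:H6→d23:-→d24:H3 -> H3
  - 157.241.16.0/22 clear@22

== LOOKUPS ==
["no-route","H3","H5","H5","H5","H2","H5","H5","H5","H0","H3","H2","H3"]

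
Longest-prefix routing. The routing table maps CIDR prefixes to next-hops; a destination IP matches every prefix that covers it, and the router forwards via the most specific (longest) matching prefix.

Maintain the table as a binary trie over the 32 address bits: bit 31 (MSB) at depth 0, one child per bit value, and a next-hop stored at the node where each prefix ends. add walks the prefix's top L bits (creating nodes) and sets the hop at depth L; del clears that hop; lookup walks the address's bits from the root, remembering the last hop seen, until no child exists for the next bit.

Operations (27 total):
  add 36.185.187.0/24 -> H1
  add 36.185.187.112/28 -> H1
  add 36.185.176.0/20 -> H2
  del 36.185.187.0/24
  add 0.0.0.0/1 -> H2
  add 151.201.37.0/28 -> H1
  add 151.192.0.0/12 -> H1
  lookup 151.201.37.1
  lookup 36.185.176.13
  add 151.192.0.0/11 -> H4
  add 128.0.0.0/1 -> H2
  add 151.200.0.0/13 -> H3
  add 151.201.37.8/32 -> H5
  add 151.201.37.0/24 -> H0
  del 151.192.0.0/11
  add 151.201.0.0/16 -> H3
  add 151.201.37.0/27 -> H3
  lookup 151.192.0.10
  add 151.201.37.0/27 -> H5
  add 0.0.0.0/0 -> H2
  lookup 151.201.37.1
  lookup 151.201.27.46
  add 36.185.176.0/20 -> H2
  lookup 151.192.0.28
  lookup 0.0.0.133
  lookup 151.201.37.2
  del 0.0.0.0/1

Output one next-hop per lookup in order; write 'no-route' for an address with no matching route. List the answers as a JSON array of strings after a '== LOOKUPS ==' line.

Trace:
  add 36.185.187.0/24 -> H1 at depth 24
  add 36.185.187.112/28 -> H1 at depth 28
  add 36.185.176.0/20 -> H2 at depth 20
  - 36.185.187.0/24 clear@24
  add 0.0.0.0/1 -> H2 at depth 1
  add 151.201.37.0/28 -> H1 at depth 28
  add 151.192.0.0/12 -> H1 at depth 12
  Q 151.201.37.1: descend 1001011111001001001001010000 ; hops seen [H1,H1] ; pick H1
  Q 36.185.176.13: descend 00100100101110011011 ; hops seen [H2,H2] ; pick H2
  add 151.192.0.0/11 -> H4 at depth 11
  add 128.0.0.0/1 -> H2 at depth 1
  add 151.200.0.0/13 -> H3 at depth 13
  add 151.201.37.8/32 -> H5 at depth 32
  add 151.201.37.0/24 -> H0 at depth 24
  - 151.192.0.0/11 clear@11
  add 151.201.0.0/16 -> H3 at depth 16
  add 151.201.37.0/27 -> H3 at depth 27
  Q 151.192.0.10: descend 100101111100 ; hops seen [H2,H1] ; pick H1
  add 151.201.37.0/27 -> H5 at depth 27
  add 0.0.0.0/0 -> H2 at depth 0
  Q 151.201.37.1: descend 1001011111001001001001010000 ; hops seen [H2,H2,H1,H3,H3,H0,H5,H1] ; pick H1
  Q 151.201.27.46: descend 100101111100100100 ; hops seen [H2,H2,H1,H3,H3] ; pick H3
  add 36.185.176.0/20 -> H2 at depth 20
  Q 151.192.0.28: descend 100101111100 ; hops seen [H2,H2,H1] ; pick H1
  Q 0.0.0.133: descend 00 ; hops seen [H2,H2] ; pick H2
  Q 151.201.37.2: descend 1001011111001001001001010000 ; hops seen [H2,H2,H1,H3,H3,H0,H5,H1] ; pick H1
  - 0.0.0.0/1 clear@1

== LOOKUPS ==
["H1","H2","H1","H1","H3","H1","H2","H1"]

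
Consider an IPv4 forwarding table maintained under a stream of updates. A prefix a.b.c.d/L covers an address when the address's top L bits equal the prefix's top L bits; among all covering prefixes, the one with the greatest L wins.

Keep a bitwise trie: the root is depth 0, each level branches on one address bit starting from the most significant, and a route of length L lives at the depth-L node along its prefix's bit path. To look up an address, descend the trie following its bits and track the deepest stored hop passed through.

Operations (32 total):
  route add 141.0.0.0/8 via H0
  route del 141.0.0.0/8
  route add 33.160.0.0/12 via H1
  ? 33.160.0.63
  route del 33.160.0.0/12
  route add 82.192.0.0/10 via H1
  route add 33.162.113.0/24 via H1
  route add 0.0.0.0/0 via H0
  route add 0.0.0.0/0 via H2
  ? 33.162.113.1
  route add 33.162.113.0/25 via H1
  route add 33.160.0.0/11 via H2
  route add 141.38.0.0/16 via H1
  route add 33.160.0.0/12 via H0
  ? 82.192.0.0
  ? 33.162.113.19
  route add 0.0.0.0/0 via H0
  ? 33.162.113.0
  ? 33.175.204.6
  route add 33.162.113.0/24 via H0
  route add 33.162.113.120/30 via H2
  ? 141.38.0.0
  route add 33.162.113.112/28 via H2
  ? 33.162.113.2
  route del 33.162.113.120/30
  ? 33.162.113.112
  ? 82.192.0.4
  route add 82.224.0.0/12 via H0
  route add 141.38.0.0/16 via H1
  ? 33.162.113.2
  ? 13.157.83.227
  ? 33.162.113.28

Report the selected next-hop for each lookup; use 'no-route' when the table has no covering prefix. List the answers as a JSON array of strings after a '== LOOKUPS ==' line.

Trace:
  add 141.0.0.0/8 -> H0 at depth 8
  del 141.0.0.0/8 (clear depth 8)
  add 33.160.0.0/12 -> H1 at depth 12
  lookup 33.160.0.63: bits 001000011010 walk d0:-→d1:-→d2:-→d3:-→d4:-→d5:-→d6:-→d7:-→d8:-→d9:-→d10:-→d11:-→d12:H1 -> H1
  del 33.160.0.0/12 (clear depth 12)
  add 82.192.0.0/10 -> H1 at depth 10
  add 33.162.113.0/24 -> H1 at depth 24
  add 0.0.0.0/0 -> H0 at depth 0
  add 0.0.0.0/0 -> H2 at depth 0
  lookup 33.162.113.1: bits 001000011010001001110001 walk d0:H2→d1:-→d2:-→d3:-→d4:-→d5:-→d6:-→d7:-→d8:-→d9:-→d10:-→d11:-→d12:-→d13:-→d14:-→d15:-→d16:-→d17:-→d18:-→d19:-→d20:-→d21:-→d22:-→d23:-→d24:H1 -> H1
  add 33.162.113.0/25 -> H1 at depth 25
  add 33.160.0.0/11 -> H2 at depth 11
  add 141.38.0.0/16 -> H1 at depth 16
  add 33.160.0.0/12 -> H0 at depth 12
  lookup 82.192.0.0: bits 0101001011 walk d0:H2→d1:-→d2:-→d3:-→d4:-→d5:-→d6:-→d7:-→d8:-→d9:-→d10:H1 -> H1
  lookup 33.162.113.19: bits 0010000110100010011100010 walk d0:H2→d1:-→d2:-→d3:-→d4:-→d5:-→d6:-→d7:-→d8:-→d9:-→d10:-→d11:H2→d12:H0→d13:-→d14:-→d15:-→d16:-→d17:-→d18:-→d19:-→d20:-→d21:-→d22:-→d23:-→d24:H1→d25:H1 -> H1
  add 0.0.0.0/0 -> H0 at depth 0
  lookup 33.162.113.0: bits 0010000110100010011100010 walk d0:H0→d1:-→d2:-→d3:-→d4:-→d5:-→d6:-→d7:-→d8:-→d9:-→d10:-→d11:H2→d12:H0→d13:-→d14:-→d15:-→d16:-→d17:-→d18:-→d19:-→d20:-→d21:-→d22:-→d23:-→d24:H1→d25:H1 -> H1
  lookup 33.175.204.6: bits 001000011010 walk d0:H0→d1:-→d2:-→d3:-→d4:-→d5:-→d6:-→d7:-→d8:-→d9:-→d10:-→d11:H2→d12:H0 -> H0
  add 33.162.113.0/24 -> H0 at depth 24
  add 33.162.113.120/30 -> H2 at depth 30
  lookup 141.38.0.0: bits 1000110100100110 walk d0:H0→d1:-→d2:-→d3:-→d4:-→d5:-→d6:-→d7:-→d8:-→d9:-→d10:-→d11:-→d12:-→d13:-→d14:-→d15:-→d16:H1 -> H1
  add 33.162.113.112/28 -> H2 at depth 28
  lookup 33.162.113.2: bits 0010000110100010011100010 walk d0:H0→d1:-→d2:-→d3:-→d4:-→d5:-→d6:-→d7:-→d8:-→d9:-→d10:-→d11:H2→d12:H0→d13:-→d14:-→d15:-→d16:-→d17:-→d18:-→d19:-→d20:-→d21:-→d22:-→d23:-→d24:H0→d25:H1 -> H1
  del 33.162.113.120/30 (clear depth 30)
  lookup 33.162.113.112: bits 0010000110100010011100010111 walk d0:H0→d1:-→d2:-→d3:-→d4:-→d5:-→d6:-→d7:-→d8:-→d9:-→d10:-→d11:H2→d12:H0→d13:-→d14:-→d15:-→d16:-→d17:-→d18:-→d19:-→d20:-→d21:-→d22:-→d23:-→d24:H0→d25:H1→d26:-→d27:-→d28:H2 -> H2
  lookup 82.192.0.4: bits 0101001011 walk d0:H0→d1:-→d2:-→d3:-→d4:-→d5:-→d6:-→d7:-→d8:-→d9:-→d10:H1 -> H1
  add 82.224.0.0/12 -> H0 at depth 12
  add 141.38.0.0/16 -> H1 at depth 16
  lookup 33.162.113.2: bits 0010000110100010011100010 walk d0:H0→d1:-→d2:-→d3:-→d4:-→d5:-→d6:-→d7:-→d8:-→d9:-→d10:-→d11:H2→d12:H0→d13:-→d14:-→d15:-→d16:-→d17:-→d18:-→d19:-→d20:-→d21:-→d22:-→d23:-→d24:H0→d25:H1 -> H1
  lookup 13.157.83.227: bits 00 walk d0:H0→d1:-→d2:- -> H0
  lookup 33.162.113.28: bits 0010000110100010011100010 walk d0:H0→d1:-→d2:-→d3:-→d4:-→d5:-→d6:-→d7:-→d8:-→d9:-→d10:-→d11:H2→d12:H0→d13:-→d14:-→d15:-→d16:-→d17:-→d18:-→d19:-→d20:-→d21:-→d22:-→d23:-→d24:H0→d25:H1 -> H1

== LOOKUPS ==
["H1","H1","H1","H1","H1","H0","H1","H1","H2","H1","H1","H0","H1"]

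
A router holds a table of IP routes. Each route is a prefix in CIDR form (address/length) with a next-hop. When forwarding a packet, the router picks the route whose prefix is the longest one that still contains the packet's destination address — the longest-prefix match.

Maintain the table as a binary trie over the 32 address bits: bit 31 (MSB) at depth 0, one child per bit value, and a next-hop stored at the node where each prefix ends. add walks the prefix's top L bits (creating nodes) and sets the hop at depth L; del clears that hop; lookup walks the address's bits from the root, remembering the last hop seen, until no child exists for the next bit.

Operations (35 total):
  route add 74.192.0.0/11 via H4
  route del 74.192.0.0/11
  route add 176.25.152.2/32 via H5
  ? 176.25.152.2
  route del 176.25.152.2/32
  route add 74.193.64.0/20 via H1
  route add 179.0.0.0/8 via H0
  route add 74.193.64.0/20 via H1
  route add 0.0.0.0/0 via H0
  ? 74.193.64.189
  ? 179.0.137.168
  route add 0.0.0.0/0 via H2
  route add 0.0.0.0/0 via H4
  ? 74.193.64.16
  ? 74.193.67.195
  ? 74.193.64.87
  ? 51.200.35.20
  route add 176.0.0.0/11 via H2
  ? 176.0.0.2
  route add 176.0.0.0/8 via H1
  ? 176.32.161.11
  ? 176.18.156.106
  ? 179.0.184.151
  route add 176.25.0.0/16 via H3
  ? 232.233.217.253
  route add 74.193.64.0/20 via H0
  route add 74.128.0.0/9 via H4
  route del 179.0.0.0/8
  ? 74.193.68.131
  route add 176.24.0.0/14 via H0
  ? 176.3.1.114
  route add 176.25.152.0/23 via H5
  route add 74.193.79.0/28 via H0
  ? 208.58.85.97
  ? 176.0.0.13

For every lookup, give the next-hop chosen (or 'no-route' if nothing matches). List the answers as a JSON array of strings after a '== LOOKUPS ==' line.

Apply in order:
  + 74.192.0.0/11 (H4) depth=11
  - 74.192.0.0/11 clear@11
  + 176.25.152.2/32 (H5) depth=32
  Q 176.25.152.2: descend 10110000000110011001100000000010 ; hops seen [H5] ; pick H5
  - 176.25.152.2/32 clear@32
  + 74.193.64.0/20 (H1) depth=20
  + 179.0.0.0/8 (H0) depth=8
  + 74.193.64.0/20 (H1) depth=20
  + 0.0.0.0/0 (H0) depth=0
  Q 74.193.64.189: descend 01001010110000010100 ; hops seen [H0,H1] ; pick H1
  Q 179.0.137.168: descend 10110011 ; hops seen [H0,H0] ; pick H0
  + 0.0.0.0/0 (H2) depth=0
  + 0.0.0.0/0 (H4) depth=0
  Q 74.193.64.16: descend 01001010110000010100 ; hops seen [H4,H1] ; pick H1
  Q 74.193.67.195: descend 01001010110000010100 ; hops seen [H4,H1] ; pick H1
  Q 74.193.64.87: descend 01001010110000010100 ; hops seen [H4,H1] ; pick H1
  Q 51.200.35.20: descend 0 ; hops seen [H4] ; pick H4
  + 176.0.0.0/11 (H2) depth=11
  Q 176.0.0.2: descend 10110000000 ; hops seen [H4,H2] ; pick H2
  + 176.0.0.0/8 (H1) depth=8
  Q 176.32.161.11: descend 1011000000 ; hops seen [H4,H1] ; pick H1
  Q 176.18.156.106: descend 101100000001 ; hops seen [H4,H1,H2] ; pick H2
  Q 179.0.184.151: descend 10110011 ; hops seen [H4,H0] ; pick H0
  + 176.25.0.0/16 (H3) depth=16
  Q 232.233.217.253: descend 1 ; hops seen [H4] ; pick H4
  + 74.193.64.0/20 (H0) depth=20
  + 74.128.0.0/9 (H4) depth=9
  - 179.0.0.0/8 clear@8
  Q 74.193.68.131: descend 01001010110000010100 ; hops seen [H4,H4,H0] ; pick H0
  + 176.24.0.0/14 (H0) depth=14
  Q 176.3.1.114: descend 10110000000 ; hops seen [H4,H1,H2] ; pick H2
  + 176.25.152.0/23 (H5) depth=23
  + 74.193.79.0/28 (H0) depth=28
  Q 208.58.85.97: descend 1 ; hops seen [H4] ; pick H4
  Q 176.0.0.13: descend 10110000000 ; hops seen [H4,H1,H2] ; pick H2

== LOOKUPS ==
["H5","H1","H0","H1","H1","H1","H4","H2","H1","H2","H0","H4","H0","H2","H4","H2"]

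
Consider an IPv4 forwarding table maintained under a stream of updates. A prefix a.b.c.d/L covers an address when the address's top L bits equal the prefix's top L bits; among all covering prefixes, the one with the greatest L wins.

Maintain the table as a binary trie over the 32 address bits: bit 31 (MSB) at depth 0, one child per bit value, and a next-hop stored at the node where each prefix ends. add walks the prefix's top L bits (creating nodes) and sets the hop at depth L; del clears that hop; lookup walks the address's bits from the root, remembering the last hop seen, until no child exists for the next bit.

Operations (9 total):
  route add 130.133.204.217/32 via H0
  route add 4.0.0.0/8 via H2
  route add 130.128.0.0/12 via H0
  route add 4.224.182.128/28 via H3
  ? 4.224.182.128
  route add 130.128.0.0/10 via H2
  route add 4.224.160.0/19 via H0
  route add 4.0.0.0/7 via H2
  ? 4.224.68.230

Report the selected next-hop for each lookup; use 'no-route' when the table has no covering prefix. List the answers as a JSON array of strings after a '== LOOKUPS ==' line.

Process each operation:
  + 130.133.204.217/32 (H0) depth=32
  + 4.0.0.0/8 (H2) depth=8
  + 130.128.0.0/12 (H0) depth=12
  + 4.224.182.128/28 (H3) depth=28
  Q 4.224.182.128: descend 0000010011100000101101101000 ; hops seen [H2,H3] ; pick H3
  + 130.128.0.0/10 (H2) depth=10
  + 4.224.160.0/19 (H0) depth=19
  + 4.0.0.0/7 (H2) depth=7
  Q 4.224.68.230: descend 0000010011100000 ; hops seen [H2,H2] ; pick H2

== LOOKUPS ==
["H3","H2"]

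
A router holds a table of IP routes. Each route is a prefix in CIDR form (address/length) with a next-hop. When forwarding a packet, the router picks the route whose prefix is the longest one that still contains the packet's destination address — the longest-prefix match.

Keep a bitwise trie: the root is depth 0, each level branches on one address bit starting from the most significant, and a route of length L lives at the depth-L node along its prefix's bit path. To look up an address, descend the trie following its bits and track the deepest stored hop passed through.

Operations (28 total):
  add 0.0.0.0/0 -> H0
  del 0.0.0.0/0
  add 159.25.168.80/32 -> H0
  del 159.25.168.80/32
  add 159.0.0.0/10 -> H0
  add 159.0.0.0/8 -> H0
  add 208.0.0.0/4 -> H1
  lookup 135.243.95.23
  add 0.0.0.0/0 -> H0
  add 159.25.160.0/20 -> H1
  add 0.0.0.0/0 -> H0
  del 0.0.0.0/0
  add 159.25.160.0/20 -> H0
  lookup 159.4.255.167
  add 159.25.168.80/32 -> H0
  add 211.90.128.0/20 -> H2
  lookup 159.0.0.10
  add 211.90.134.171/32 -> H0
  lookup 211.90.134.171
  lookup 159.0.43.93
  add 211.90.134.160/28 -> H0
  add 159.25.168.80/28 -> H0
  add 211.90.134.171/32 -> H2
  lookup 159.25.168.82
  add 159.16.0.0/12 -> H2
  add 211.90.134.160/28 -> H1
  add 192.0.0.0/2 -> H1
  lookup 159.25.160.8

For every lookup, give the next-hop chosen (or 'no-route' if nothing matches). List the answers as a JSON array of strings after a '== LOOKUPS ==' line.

Trace:
  add 0.0.0.0/0 -> H0 at depth 0
  - 0.0.0.0/0 clear@0
  add 159.25.168.80/32 -> H0 at depth 32
  - 159.25.168.80/32 clear@32
  add 159.0.0.0/10 -> H0 at depth 10
  add 159.0.0.0/8 -> H0 at depth 8
  add 208.0.0.0/4 -> H1 at depth 4
  Q 135.243.95.23: descend 100 ; hops seen [∅] ; pick no-route
  add 0.0.0.0/0 -> H0 at depth 0
  add 159.25.160.0/20 -> H1 at depth 20
  add 0.0.0.0/0 -> H0 at depth 0
  - 0.0.0.0/0 clear@0
  add 159.25.160.0/20 -> H0 at depth 20
  Q 159.4.255.167: descend 10011111000 ; hops seen [H0,H0] ; pick H0
  add 159.25.168.80/32 -> H0 at depth 32
  add 211.90.128.0/20 -> H2 at depth 20
  Q 159.0.0.10: descend 10011111000 ; hops seen [H0,H0] ; pick H0
  add 211.90.134.171/32 -> H0 at depth 32
  Q 211.90.134.171: descend 11010011010110101000011010101011 ; hops seen [H1,H2,H0] ; pick H0
  Q 159.0.43.93: descend 10011111000 ; hops seen [H0,H0] ; pick H0
  add 211.90.134.160/28 -> H0 at depth 28
  add 159.25.168.80/28 -> H0 at depth 28
  add 211.90.134.171/32 -> H2 at depth 32
  Q 159.25.168.82: descend 100111110001100110101000010100 ; hops seen [H0,H0,H0,H0] ; pick H0
  add 159.16.0.0/12 -> H2 at depth 12
  add 211.90.134.160/28 -> H1 at depth 28
  add 192.0.0.0/2 -> H1 at depth 2
  Q 159.25.160.8: descend 10011111000110011010 ; hops seen [H0,H0,H2,H0] ; pick H0

== LOOKUPS ==
["no-route","H0","H0","H0","H0","H0","H0"]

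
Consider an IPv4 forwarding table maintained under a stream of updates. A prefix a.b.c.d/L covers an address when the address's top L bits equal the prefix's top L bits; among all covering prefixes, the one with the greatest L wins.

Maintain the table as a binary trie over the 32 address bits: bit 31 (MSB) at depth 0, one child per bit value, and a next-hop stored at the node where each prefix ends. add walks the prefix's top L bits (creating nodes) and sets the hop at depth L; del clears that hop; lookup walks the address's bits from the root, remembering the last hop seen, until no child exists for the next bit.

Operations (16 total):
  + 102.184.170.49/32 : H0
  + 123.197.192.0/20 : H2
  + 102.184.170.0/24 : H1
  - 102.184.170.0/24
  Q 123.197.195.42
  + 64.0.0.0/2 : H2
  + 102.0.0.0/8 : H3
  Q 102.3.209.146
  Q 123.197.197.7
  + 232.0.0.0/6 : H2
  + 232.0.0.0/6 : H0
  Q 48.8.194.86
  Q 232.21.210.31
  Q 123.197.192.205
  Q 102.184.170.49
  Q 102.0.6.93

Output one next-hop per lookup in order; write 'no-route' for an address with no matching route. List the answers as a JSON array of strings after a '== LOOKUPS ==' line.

Apply in order:
  + 102.184.170.49/32 (H0) depth=32
  + 123.197.192.0/20 (H2) depth=20
  + 102.184.170.0/24 (H1) depth=24
  del 102.184.170.0/24 (clear depth 24)
  Q 123.197.195.42: descend 01111011110001011100 ; hops seen [H2] ; pick H2
  + 64.0.0.0/2 (H2) depth=2
  + 102.0.0.0/8 (H3) depth=8
  Q 102.3.209.146: descend 01100110 ; hops seen [H2,H3] ; pick H3
  Q 123.197.197.7: descend 01111011110001011100 ; hops seen [H2,H2] ; pick H2
  + 232.0.0.0/6 (H2) depth=6
  + 232.0.0.0/6 (H0) depth=6
  Q 48.8.194.86: descend 0 ; hops seen [∅] ; pick no-route
  Q 232.21.210.31: descend 111010 ; hops seen [H0] ; pick H0
  Q 123.197.192.205: descend 01111011110001011100 ; hops seen [H2,H2] ; pick H2
  Q 102.184.170.49: descend 01100110101110001010101000110001 ; hops seen [H2,H3,H0] ; pick H0
  Q 102.0.6.93: descend 01100110 ; hops seen [H2,H3] ; pick H3

== LOOKUPS ==
["H2","H3","H2","no-route","H0","H2","H0","H3"]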